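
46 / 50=23 / 25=0.92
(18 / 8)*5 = 45 / 4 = 11.25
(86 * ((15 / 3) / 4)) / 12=215 / 24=8.96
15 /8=1.88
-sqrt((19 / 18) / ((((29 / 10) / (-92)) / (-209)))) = -38 * sqrt(36685) / 87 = -83.66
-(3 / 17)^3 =-27 / 4913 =-0.01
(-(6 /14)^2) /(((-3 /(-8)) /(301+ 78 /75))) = -147.94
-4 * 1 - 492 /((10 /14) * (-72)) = 167 /30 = 5.57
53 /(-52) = -1.02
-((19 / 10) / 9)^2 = -361 / 8100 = -0.04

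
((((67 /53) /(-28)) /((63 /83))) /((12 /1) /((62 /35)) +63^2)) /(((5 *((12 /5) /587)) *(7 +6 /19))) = -1922676823 /19220022907344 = -0.00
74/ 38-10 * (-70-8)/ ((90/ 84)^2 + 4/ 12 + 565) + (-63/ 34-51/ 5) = -9391016131/ 1075883930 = -8.73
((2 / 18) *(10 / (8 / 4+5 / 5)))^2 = 100 / 729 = 0.14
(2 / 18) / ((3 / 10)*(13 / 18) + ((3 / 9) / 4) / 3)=5 / 11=0.45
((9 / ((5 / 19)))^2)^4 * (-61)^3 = -165942790209990928414341 / 390625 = -424813542937576776.74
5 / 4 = 1.25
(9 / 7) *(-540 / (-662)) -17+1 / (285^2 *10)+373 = 671959806817 / 1881983250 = 357.05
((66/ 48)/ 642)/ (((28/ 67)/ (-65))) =-47905/ 143808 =-0.33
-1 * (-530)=530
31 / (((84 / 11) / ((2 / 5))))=341 / 210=1.62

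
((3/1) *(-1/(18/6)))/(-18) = 1/18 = 0.06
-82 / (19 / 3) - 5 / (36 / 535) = -59681 / 684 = -87.25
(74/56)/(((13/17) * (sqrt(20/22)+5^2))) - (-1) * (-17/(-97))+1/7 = 0.38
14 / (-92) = -7 / 46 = -0.15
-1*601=-601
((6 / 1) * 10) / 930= 2 / 31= 0.06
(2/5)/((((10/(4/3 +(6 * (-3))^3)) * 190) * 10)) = -4373/35625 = -0.12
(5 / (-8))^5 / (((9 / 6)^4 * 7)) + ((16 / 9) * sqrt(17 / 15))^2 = 62343397 / 17418240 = 3.58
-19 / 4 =-4.75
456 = 456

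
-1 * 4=-4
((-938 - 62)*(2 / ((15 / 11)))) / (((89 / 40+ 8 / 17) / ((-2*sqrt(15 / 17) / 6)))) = 176000*sqrt(255) / 16497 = 170.36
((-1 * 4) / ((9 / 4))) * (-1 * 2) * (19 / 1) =608 / 9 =67.56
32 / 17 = 1.88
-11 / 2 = -5.50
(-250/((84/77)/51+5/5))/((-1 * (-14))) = -23375/1337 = -17.48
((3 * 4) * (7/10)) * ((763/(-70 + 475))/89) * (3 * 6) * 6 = 42728/2225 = 19.20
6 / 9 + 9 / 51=43 / 51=0.84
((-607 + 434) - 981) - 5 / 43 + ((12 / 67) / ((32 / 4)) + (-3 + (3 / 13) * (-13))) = -6684461 / 5762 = -1160.09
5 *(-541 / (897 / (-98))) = 265090 / 897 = 295.53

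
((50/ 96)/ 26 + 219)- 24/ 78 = 272953/ 1248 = 218.71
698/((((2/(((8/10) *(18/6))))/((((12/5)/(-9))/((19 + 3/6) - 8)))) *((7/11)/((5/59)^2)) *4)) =-30712/560441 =-0.05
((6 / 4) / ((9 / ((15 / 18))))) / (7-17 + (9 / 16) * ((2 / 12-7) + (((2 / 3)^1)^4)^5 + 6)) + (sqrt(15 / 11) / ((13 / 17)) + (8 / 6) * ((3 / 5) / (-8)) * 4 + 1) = 380741955789 / 648918833315 + 17 * sqrt(165) / 143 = 2.11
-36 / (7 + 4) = -36 / 11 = -3.27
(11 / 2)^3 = 166.38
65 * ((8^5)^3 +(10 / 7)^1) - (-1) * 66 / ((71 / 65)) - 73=2286984185774160.28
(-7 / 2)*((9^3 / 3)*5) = -8505 / 2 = -4252.50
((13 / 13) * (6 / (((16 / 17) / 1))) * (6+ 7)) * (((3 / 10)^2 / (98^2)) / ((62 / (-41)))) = -244647 / 476358400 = -0.00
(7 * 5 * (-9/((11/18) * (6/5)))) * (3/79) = -14175/869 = -16.31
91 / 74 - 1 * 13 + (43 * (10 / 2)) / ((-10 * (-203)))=-87611 / 7511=-11.66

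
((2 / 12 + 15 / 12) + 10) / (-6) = -137 / 72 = -1.90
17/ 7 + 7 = 66/ 7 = 9.43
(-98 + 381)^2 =80089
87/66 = 29/22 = 1.32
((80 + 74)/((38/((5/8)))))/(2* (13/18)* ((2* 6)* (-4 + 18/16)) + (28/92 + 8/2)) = -26565/477508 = -0.06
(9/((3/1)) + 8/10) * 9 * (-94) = -16074/5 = -3214.80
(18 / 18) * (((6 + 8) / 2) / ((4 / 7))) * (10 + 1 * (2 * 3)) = 196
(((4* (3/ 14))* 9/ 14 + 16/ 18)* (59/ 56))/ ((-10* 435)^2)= 7493/ 93462012000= 0.00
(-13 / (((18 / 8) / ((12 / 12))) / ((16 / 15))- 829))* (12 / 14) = 4992 / 370447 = 0.01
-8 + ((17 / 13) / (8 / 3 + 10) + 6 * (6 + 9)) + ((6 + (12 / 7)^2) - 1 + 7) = 2348999 / 24206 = 97.04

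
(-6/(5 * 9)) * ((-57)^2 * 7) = -15162/5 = -3032.40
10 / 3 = 3.33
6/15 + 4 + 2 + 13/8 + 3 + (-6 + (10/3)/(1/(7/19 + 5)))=17419/760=22.92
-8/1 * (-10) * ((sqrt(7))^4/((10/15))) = 5880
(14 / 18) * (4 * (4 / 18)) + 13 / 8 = 1501 / 648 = 2.32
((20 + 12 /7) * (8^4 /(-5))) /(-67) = 622592 /2345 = 265.50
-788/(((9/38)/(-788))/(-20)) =-471917440/9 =-52435271.11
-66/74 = -33/37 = -0.89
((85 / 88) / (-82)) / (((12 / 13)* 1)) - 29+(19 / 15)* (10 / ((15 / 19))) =-16844287 / 1298880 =-12.97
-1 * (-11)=11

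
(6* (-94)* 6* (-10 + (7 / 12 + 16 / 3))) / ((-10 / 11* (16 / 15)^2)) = -3419955 / 256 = -13359.20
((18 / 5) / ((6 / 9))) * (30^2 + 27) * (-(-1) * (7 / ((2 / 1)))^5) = 420662403 / 160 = 2629140.02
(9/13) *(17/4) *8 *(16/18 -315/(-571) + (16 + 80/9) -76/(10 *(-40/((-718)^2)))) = 427973381464/185575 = 2306201.71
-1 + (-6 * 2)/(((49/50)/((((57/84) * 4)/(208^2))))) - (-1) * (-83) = -84.00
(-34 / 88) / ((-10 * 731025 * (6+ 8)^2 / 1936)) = 187 / 358202250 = 0.00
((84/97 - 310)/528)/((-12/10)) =6815/13968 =0.49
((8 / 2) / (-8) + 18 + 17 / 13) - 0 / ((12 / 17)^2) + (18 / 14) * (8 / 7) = 25833 / 1274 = 20.28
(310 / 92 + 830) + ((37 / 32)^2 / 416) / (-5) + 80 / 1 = 44744262913 / 48988160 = 913.37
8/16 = 1/2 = 0.50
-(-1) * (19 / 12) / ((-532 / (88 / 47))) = -11 / 1974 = -0.01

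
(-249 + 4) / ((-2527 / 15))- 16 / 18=1837 / 3249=0.57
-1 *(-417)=417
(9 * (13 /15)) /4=39 /20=1.95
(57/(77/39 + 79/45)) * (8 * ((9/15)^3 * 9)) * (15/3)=6482268/5455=1188.32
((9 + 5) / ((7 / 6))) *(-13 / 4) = -39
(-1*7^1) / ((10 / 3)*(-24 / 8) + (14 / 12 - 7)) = 42 / 95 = 0.44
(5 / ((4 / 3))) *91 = 1365 / 4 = 341.25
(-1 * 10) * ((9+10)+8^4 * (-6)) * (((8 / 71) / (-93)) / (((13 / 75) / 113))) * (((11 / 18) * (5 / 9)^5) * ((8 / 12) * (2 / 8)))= -3668792187500 / 3509104923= -1045.51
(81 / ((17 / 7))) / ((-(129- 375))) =189 / 1394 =0.14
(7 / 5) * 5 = 7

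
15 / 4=3.75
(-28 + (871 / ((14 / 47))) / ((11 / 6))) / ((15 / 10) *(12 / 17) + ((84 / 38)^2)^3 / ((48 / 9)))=96497453124935 / 1412419819734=68.32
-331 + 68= -263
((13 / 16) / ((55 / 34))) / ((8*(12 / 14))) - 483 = -10199413 / 21120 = -482.93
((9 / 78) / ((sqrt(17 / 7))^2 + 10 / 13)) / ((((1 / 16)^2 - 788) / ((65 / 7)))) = -8320 / 19567519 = -0.00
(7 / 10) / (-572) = -7 / 5720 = -0.00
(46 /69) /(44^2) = 0.00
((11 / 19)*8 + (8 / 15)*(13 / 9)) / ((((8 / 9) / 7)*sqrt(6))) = 6062*sqrt(6) / 855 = 17.37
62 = 62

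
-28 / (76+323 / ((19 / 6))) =-14 / 89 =-0.16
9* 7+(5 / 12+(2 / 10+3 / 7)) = 26899 / 420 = 64.05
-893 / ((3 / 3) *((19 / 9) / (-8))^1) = 3384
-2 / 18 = -1 / 9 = -0.11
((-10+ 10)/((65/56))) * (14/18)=0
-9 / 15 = -3 / 5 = -0.60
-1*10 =-10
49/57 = 0.86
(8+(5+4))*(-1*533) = -9061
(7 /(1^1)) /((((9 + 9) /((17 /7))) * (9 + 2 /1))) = 0.09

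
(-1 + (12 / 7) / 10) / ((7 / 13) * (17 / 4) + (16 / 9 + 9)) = -13572 / 214025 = -0.06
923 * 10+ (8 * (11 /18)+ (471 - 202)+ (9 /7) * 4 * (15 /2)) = 601175 /63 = 9542.46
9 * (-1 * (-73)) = 657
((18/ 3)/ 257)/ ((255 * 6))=0.00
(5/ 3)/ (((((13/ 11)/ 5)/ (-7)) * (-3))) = 1925/ 117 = 16.45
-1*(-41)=41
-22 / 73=-0.30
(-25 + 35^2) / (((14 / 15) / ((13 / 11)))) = 1519.48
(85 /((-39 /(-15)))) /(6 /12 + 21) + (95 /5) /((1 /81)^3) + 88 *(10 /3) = 16933799053 /1677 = 10097673.85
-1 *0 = 0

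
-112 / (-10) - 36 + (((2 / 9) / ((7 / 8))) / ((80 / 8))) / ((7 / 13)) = -24.75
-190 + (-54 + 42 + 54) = -148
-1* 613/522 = -613/522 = -1.17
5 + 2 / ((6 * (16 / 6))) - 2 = 25 / 8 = 3.12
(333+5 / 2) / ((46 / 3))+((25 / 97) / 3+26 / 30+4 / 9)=23.28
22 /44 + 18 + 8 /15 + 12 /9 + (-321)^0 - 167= -4369 /30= -145.63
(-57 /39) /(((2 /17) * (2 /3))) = -969 /52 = -18.63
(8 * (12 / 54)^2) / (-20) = -8 / 405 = -0.02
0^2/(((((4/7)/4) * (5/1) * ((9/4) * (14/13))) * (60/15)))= 0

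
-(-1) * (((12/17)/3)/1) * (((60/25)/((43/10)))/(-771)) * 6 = -192/187867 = -0.00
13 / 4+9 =49 / 4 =12.25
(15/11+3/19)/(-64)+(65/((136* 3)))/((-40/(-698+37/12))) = 22462447/8186112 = 2.74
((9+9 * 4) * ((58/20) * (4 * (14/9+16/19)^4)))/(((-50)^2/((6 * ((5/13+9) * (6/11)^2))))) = 639842714752/5534863191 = 115.60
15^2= 225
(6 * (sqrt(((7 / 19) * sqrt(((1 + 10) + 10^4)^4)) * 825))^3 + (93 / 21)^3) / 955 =29791 / 327565 + 34764470825619150 * sqrt(4389) / 68951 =33402413218134.64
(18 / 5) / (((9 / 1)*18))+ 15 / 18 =77 / 90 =0.86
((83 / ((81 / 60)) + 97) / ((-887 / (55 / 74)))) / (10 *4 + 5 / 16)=-376552 / 114308577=-0.00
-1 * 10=-10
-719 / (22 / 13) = -9347 / 22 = -424.86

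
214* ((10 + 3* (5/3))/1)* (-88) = -282480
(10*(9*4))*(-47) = -16920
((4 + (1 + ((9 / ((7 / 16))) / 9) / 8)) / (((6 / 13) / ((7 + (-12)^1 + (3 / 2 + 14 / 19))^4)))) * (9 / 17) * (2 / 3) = 8352264375 / 35447312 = 235.62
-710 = -710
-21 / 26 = -0.81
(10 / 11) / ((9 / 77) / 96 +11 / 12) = 1344 / 1357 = 0.99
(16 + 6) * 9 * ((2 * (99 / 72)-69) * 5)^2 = 173806875 / 8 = 21725859.38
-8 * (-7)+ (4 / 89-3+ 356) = 36405 / 89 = 409.04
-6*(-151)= 906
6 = 6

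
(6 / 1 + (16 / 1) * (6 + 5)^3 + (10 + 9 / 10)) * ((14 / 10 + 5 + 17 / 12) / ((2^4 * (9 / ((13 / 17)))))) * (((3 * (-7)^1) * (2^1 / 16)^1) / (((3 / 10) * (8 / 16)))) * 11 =-653970317 / 3840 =-170304.77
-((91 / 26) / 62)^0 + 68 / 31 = 37 / 31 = 1.19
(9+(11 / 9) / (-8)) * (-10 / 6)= -3185 / 216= -14.75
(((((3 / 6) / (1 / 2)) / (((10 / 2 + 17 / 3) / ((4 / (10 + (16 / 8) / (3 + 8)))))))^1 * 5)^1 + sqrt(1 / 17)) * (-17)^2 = 47685 / 896 + 17 * sqrt(17) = 123.31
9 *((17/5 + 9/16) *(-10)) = -2853/8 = -356.62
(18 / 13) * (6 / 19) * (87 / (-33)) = -3132 / 2717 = -1.15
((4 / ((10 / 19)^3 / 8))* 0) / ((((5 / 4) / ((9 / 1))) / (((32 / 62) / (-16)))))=0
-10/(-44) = 5/22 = 0.23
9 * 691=6219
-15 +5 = -10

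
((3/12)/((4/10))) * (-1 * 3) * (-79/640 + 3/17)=-1731/17408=-0.10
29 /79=0.37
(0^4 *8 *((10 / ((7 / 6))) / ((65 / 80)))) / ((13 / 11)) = 0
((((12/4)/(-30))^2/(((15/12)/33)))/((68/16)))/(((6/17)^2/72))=4488/125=35.90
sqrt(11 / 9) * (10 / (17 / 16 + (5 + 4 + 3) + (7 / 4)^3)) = 640 * sqrt(11) / 3537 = 0.60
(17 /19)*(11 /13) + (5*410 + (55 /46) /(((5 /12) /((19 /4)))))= 23455571 /11362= 2064.39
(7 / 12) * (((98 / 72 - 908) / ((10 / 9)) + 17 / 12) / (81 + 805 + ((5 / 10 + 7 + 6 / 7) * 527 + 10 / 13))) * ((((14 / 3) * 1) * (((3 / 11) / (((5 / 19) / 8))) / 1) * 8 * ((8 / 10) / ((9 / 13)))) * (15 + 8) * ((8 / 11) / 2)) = -316938989121664 / 1179745144875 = -268.65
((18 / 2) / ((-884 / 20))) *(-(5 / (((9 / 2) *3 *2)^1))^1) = 25 / 663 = 0.04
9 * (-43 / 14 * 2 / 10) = -387 / 70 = -5.53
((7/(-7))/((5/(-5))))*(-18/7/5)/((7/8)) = -144/245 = -0.59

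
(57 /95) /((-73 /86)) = -258 /365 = -0.71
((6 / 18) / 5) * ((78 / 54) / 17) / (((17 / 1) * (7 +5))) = 13 / 468180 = 0.00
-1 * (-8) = 8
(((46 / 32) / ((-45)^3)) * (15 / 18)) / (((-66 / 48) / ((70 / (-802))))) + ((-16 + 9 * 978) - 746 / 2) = 1623180158659 / 192937140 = 8413.00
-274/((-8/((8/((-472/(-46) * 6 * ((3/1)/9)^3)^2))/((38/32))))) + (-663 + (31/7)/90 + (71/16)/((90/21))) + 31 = -391032992633/666681120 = -586.54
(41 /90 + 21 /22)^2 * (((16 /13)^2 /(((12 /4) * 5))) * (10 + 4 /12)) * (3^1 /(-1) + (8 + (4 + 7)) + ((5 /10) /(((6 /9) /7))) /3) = 68629504256 /1863415125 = 36.83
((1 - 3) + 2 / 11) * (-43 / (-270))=-86 / 297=-0.29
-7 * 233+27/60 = -32611/20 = -1630.55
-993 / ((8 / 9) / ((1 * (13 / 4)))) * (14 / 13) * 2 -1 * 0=-62559 / 8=-7819.88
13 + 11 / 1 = 24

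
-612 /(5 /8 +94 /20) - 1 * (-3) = -7947 /71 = -111.93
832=832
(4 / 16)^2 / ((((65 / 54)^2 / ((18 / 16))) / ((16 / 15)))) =2187 / 42250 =0.05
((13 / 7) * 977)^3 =2048866908101 / 343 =5973372909.92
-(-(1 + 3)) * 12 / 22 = 24 / 11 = 2.18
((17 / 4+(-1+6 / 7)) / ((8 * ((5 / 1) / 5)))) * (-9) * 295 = -305325 / 224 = -1363.06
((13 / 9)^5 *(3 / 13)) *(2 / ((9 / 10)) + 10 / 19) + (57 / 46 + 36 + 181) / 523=356735848787 / 80974247994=4.41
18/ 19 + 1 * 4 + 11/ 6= 773/ 114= 6.78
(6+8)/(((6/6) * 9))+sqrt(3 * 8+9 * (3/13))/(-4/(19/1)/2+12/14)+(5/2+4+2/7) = 15.13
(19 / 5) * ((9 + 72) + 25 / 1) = 2014 / 5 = 402.80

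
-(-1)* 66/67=66/67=0.99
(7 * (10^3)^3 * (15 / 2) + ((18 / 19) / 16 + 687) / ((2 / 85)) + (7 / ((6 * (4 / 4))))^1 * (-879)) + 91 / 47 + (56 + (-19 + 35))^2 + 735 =750120487155827 / 14288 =52500034095.45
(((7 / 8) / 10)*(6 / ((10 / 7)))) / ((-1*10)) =-147 / 4000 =-0.04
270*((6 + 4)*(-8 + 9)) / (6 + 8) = 1350 / 7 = 192.86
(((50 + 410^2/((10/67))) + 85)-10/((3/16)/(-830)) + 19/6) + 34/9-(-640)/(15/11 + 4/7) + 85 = 3140875045/2682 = 1171094.35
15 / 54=5 / 18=0.28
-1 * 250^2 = -62500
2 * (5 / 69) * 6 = 20 / 23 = 0.87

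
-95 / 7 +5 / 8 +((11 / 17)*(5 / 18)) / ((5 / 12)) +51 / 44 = -11.36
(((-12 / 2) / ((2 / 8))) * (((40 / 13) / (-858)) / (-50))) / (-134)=8 / 622765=0.00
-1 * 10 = -10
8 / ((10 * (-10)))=-2 / 25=-0.08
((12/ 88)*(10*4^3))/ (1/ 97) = 93120/ 11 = 8465.45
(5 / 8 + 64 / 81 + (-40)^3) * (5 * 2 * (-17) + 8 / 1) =41471083 / 4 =10367770.75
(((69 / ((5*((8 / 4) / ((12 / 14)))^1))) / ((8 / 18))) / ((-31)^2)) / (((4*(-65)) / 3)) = -5589 / 34980400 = -0.00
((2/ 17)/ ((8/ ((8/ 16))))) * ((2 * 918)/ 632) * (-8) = -27/ 158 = -0.17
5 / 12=0.42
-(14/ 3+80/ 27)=-206/ 27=-7.63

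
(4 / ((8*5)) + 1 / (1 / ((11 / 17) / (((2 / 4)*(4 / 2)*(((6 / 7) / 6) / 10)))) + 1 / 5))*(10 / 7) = 6.58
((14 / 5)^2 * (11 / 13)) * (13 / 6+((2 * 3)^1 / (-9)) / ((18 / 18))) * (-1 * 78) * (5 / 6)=-3234 / 5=-646.80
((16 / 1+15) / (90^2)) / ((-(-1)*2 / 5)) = 31 / 3240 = 0.01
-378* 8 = -3024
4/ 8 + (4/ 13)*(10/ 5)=29/ 26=1.12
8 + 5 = 13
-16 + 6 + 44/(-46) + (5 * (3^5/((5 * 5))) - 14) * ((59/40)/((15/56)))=1548827/8625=179.57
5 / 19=0.26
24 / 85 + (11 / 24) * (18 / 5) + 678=231177 / 340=679.93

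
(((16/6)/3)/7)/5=8/315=0.03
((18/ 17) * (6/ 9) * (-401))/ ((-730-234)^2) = -1203/ 3949508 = -0.00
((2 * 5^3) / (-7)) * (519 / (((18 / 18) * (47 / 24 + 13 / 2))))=-3114000 / 1421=-2191.41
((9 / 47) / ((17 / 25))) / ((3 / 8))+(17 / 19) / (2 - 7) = 43417 / 75905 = 0.57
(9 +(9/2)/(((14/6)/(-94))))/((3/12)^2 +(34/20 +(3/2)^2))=-32160/749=-42.94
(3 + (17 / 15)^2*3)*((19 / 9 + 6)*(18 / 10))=37522 / 375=100.06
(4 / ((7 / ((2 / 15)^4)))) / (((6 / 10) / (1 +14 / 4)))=32 / 23625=0.00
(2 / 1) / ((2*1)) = 1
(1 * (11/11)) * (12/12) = 1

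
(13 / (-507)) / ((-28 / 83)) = 83 / 1092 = 0.08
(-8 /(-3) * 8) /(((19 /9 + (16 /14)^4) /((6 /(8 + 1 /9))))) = 24893568 /6021259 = 4.13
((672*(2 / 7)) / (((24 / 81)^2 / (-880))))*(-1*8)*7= 107775360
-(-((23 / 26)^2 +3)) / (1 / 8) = 5114 / 169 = 30.26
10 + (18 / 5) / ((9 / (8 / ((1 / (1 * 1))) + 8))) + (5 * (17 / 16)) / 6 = 8297 / 480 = 17.29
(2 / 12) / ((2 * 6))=1 / 72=0.01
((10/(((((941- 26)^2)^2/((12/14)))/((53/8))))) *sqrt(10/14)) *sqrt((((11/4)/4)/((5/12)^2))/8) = 53 *sqrt(770)/30530079405000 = 0.00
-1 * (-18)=18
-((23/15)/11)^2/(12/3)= -529/108900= -0.00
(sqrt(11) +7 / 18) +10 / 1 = sqrt(11) +187 / 18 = 13.71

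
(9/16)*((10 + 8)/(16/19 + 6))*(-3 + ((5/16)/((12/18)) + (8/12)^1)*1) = -91827/33280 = -2.76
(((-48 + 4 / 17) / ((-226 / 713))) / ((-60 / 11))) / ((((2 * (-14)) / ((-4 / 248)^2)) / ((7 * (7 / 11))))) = 32683 / 28584480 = 0.00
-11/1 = -11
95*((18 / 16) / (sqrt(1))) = 855 / 8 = 106.88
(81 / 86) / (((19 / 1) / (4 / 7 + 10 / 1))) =0.52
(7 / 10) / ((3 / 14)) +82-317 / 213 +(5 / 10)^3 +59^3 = 1750543937 / 8520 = 205462.90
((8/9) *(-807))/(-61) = 2152/183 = 11.76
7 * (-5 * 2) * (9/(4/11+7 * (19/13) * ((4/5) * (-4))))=25025/1286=19.46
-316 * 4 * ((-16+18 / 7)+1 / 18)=1064920 / 63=16903.49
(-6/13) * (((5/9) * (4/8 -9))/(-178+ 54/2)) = -85/5889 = -0.01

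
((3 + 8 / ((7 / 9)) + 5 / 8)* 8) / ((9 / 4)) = 3116 / 63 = 49.46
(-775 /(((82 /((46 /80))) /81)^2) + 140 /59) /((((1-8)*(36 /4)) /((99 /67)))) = 69165684071 /11907827456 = 5.81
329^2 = 108241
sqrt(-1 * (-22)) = sqrt(22) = 4.69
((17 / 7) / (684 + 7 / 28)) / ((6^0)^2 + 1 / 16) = 64 / 19159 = 0.00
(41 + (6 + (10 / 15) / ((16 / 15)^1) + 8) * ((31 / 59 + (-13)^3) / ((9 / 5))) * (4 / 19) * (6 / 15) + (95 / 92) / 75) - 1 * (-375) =-1681315501 / 1546980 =-1086.84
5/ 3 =1.67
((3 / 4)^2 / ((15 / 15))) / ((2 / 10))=45 / 16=2.81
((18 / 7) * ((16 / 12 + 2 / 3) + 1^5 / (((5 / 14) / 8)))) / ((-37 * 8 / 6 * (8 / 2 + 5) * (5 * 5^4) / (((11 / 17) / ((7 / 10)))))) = -4026 / 96315625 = -0.00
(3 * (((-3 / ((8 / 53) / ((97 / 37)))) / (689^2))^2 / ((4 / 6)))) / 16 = 762129 / 224935782975488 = 0.00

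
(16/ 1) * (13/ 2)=104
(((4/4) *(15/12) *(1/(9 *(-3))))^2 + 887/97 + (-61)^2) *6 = 4220317561/188568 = 22380.88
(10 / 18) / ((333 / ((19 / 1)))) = 95 / 2997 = 0.03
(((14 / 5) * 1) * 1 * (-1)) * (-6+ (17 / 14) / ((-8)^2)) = 5359 / 320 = 16.75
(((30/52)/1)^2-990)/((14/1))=-669015/9464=-70.69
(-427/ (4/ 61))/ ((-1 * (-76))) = -85.68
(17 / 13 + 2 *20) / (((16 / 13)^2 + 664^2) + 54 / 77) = 537537 / 5737408486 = 0.00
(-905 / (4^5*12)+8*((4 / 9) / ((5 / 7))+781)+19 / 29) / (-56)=-33427025461 / 299335680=-111.67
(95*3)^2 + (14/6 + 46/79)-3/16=81227.73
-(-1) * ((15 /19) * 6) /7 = 90 /133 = 0.68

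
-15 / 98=-0.15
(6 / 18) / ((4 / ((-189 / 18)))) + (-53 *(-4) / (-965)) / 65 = -440771 / 501800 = -0.88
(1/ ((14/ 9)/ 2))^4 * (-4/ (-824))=6561/ 494606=0.01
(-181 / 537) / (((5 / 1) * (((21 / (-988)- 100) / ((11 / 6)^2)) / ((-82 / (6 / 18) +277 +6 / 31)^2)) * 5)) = 5058407894683 / 11474385479325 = 0.44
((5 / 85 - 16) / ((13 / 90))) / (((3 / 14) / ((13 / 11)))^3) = -1256724560 / 67881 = -18513.64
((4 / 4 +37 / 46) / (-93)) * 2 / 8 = -83 / 17112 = -0.00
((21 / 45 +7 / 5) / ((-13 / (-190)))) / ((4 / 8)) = 2128 / 39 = 54.56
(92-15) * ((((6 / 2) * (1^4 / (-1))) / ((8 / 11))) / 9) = -847 / 24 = -35.29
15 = 15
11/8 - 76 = -597/8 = -74.62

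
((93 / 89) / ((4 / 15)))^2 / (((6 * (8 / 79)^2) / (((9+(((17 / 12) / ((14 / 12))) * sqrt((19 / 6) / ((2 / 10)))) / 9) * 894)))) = 1139394249975 * sqrt(570) / 227110912+16286635455525 / 8111104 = 2127720.12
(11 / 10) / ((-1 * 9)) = -11 / 90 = -0.12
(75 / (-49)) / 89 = -75 / 4361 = -0.02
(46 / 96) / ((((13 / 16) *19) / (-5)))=-0.16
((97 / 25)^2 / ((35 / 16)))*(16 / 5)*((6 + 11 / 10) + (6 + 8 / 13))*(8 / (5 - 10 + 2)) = -805.46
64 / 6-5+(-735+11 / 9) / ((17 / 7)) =-45361 / 153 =-296.48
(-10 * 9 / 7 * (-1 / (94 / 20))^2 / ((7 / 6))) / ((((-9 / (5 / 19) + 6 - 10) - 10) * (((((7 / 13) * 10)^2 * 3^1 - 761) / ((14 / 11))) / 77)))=-91260000 / 60641620421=-0.00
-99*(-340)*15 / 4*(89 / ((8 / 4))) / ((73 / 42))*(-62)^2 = 906855434100 / 73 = 12422677179.45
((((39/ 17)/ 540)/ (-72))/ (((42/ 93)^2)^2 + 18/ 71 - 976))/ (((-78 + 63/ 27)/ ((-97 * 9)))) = 82683758651/ 118505803106600640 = 0.00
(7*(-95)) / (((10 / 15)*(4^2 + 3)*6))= -35 / 4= -8.75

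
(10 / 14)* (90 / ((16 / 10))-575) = -370.54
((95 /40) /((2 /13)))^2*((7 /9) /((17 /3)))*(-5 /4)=-2135315 /52224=-40.89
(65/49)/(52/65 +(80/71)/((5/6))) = 23075/37436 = 0.62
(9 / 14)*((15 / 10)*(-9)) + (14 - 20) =-411 / 28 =-14.68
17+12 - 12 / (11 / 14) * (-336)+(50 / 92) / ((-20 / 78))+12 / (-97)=506368499 / 98164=5158.39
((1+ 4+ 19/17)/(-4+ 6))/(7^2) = 52/833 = 0.06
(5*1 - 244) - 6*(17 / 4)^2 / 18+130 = -5521 / 48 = -115.02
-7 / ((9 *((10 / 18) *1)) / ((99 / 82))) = -693 / 410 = -1.69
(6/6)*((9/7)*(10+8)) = 162/7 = 23.14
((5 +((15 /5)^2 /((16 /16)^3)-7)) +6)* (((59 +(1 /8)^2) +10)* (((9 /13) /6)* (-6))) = -39753 /64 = -621.14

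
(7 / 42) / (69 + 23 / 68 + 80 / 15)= 34 / 15233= 0.00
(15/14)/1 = 15/14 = 1.07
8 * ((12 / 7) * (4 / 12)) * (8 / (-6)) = -128 / 21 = -6.10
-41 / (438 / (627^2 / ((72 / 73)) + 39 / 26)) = -130737725 / 3504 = -37310.99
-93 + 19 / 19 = -92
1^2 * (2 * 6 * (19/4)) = 57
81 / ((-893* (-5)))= 81 / 4465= 0.02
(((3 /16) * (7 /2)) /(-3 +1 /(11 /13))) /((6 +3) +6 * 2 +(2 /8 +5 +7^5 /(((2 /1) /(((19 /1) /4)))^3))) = -132 /82351895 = -0.00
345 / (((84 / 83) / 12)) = 28635 / 7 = 4090.71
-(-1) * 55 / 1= 55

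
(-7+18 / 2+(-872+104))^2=586756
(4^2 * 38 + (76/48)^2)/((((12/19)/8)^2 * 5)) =31736593/1620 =19590.49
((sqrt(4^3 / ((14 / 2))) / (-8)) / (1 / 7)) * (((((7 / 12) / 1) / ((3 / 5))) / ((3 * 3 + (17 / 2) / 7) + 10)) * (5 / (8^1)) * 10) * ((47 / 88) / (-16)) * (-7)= -2015125 * sqrt(7) / 28689408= -0.19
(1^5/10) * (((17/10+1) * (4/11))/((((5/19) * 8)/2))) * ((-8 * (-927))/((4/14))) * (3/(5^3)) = 9986571/171875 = 58.10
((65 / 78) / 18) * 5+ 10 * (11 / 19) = 12355 / 2052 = 6.02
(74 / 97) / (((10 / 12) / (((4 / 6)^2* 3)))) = 592 / 485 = 1.22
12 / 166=6 / 83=0.07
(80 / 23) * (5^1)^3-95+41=8758 / 23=380.78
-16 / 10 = -8 / 5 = -1.60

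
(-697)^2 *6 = 2914854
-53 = -53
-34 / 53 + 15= 761 / 53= 14.36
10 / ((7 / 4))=40 / 7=5.71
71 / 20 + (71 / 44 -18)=-706 / 55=-12.84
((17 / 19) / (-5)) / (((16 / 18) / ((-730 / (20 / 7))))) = 78183 / 1520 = 51.44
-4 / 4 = -1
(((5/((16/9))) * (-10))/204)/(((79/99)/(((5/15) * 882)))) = -1091475/21488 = -50.79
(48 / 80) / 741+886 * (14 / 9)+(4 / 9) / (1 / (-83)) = 4969643 / 3705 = 1341.33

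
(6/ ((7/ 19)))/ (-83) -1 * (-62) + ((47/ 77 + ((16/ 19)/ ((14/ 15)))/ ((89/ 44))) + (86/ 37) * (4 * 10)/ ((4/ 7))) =90194881363/ 399865697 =225.56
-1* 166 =-166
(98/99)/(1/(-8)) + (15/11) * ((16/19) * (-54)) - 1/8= -1054169/15048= -70.05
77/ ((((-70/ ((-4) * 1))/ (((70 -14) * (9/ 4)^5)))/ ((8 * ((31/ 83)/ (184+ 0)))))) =140949963/ 610880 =230.73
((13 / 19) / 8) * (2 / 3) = 13 / 228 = 0.06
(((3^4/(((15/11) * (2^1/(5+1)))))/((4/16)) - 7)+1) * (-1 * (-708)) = 500414.40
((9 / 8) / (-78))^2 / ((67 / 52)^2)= 9 / 71824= 0.00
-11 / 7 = -1.57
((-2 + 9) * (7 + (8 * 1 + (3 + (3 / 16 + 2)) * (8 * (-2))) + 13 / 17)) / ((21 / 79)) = -30099 / 17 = -1770.53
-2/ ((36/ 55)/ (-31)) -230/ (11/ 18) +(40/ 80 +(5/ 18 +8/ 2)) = -6091/ 22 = -276.86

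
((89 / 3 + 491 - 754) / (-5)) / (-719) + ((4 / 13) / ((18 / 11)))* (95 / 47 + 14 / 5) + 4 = 95714314 / 19768905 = 4.84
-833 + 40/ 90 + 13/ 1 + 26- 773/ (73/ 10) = -590936/ 657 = -899.45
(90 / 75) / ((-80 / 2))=-3 / 100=-0.03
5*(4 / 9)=20 / 9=2.22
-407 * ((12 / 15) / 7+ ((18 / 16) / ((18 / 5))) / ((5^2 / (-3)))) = -17501 / 560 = -31.25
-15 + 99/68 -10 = -1601/68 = -23.54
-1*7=-7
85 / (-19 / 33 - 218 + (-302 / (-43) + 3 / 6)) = -241230 / 598967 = -0.40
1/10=0.10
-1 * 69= -69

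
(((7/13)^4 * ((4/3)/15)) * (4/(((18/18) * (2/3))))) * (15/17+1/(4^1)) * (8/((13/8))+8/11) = 27160112/94679715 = 0.29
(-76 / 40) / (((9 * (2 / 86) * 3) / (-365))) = 59641 / 54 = 1104.46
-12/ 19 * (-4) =48/ 19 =2.53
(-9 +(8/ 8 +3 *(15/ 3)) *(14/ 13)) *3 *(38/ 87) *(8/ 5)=32528/ 1885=17.26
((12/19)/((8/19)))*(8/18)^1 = 2/3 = 0.67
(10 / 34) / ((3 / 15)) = 25 / 17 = 1.47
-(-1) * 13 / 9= 13 / 9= 1.44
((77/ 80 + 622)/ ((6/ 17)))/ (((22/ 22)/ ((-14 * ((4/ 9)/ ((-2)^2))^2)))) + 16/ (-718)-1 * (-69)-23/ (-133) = -218982753601/ 928201680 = -235.92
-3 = -3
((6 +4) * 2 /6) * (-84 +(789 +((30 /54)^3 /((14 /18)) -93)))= 3471290 /1701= 2040.73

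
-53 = -53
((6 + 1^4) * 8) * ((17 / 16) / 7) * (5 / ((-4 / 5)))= -425 / 8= -53.12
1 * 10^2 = 100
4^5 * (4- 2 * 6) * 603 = -4939776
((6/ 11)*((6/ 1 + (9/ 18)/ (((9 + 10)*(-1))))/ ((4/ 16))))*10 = 27240/ 209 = 130.33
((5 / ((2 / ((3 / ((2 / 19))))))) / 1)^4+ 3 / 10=32987503509 / 1280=25771487.12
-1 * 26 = -26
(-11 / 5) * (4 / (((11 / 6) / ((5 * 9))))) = -216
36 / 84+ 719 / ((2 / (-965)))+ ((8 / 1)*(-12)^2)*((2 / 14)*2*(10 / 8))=-346505.64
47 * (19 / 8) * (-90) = -40185 / 4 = -10046.25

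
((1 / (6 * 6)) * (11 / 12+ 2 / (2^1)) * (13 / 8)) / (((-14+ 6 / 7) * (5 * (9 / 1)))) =-91 / 622080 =-0.00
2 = 2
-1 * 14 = -14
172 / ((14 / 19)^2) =15523 / 49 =316.80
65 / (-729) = -0.09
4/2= 2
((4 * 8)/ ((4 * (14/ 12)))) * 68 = 3264/ 7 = 466.29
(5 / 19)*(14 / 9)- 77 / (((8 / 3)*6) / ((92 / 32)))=-13.43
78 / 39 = 2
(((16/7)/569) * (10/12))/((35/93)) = 248/27881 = 0.01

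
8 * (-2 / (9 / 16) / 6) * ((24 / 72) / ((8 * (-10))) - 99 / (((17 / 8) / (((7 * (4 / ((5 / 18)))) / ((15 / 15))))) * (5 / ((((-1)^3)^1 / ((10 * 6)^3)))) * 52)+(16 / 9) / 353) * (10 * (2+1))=-535378768 / 3949408125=-0.14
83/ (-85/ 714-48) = -3486/ 2021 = -1.72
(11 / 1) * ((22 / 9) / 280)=121 / 1260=0.10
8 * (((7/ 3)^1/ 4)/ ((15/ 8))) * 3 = 112/ 15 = 7.47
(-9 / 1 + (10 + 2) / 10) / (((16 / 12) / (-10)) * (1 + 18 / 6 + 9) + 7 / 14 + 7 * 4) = -0.29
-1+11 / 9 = 2 / 9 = 0.22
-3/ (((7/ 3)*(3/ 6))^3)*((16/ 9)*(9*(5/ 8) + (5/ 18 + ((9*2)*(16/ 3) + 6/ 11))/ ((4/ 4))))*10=-12982240/ 3773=-3440.83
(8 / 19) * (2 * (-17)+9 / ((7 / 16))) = -752 / 133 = -5.65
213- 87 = 126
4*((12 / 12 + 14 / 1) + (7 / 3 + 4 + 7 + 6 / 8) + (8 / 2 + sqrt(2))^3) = 200*sqrt(2) + 1405 / 3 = 751.18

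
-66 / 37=-1.78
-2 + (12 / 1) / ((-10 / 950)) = -1142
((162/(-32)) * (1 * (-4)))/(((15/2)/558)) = 7533/5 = 1506.60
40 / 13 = 3.08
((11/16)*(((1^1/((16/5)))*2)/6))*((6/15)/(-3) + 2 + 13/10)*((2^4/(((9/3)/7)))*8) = 7315/108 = 67.73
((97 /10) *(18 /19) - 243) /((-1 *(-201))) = -7404 /6365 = -1.16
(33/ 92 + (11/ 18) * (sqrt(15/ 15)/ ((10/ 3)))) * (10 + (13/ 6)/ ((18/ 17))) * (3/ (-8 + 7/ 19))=-4622453/ 1800900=-2.57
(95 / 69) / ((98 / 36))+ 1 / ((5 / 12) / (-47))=-632778 / 5635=-112.29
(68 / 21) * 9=204 / 7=29.14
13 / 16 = 0.81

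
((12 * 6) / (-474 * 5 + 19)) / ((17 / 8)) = -576 / 39967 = -0.01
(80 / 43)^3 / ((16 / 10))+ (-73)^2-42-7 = 420116960 / 79507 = 5284.02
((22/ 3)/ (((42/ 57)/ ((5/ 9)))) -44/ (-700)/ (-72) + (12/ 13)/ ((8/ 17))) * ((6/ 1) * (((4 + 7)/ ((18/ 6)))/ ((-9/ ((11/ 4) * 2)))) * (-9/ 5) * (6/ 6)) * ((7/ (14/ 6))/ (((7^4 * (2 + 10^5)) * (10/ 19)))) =8461402829/ 1966458328380000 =0.00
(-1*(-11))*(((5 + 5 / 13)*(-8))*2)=-12320 / 13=-947.69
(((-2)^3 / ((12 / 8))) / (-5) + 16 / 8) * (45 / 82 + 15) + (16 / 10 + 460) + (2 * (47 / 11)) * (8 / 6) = 3522379 / 6765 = 520.68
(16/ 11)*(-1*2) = -32/ 11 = -2.91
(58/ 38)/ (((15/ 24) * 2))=116/ 95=1.22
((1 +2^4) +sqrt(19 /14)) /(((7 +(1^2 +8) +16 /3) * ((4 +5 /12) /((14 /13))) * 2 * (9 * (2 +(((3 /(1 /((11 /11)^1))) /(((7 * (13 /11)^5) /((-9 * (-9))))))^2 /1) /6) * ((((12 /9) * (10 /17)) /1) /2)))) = 26500643933127 * sqrt(266) /9116790214293123520 +3153576628042113 /4558395107146561760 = 0.00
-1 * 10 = -10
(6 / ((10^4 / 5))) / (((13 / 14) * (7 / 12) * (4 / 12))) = 27 / 1625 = 0.02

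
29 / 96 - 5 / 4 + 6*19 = 10853 / 96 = 113.05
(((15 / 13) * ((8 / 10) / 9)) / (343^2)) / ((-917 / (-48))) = 64 / 1402493729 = 0.00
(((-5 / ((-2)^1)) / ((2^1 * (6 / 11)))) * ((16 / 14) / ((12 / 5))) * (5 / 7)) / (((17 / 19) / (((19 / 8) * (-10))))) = -2481875 / 119952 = -20.69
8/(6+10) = 1/2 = 0.50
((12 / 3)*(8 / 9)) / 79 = 32 / 711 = 0.05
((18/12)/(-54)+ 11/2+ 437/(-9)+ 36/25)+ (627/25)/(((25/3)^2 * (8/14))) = -3844811/93750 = -41.01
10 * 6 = 60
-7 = -7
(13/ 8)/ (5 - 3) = 13/ 16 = 0.81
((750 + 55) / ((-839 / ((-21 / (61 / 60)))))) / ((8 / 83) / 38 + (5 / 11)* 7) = 5865020700 / 942358927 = 6.22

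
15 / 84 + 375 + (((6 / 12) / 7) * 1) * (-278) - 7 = 9753 / 28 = 348.32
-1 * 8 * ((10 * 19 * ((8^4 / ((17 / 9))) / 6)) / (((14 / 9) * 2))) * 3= -63037440 / 119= -529726.39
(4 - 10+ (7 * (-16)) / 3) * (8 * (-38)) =39520 / 3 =13173.33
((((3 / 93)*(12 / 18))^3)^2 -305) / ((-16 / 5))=95.31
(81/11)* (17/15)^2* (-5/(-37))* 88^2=1831104/185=9897.86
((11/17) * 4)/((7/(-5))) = -220/119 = -1.85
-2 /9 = -0.22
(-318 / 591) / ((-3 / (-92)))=-9752 / 591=-16.50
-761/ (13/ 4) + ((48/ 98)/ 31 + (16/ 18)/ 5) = -207900604/ 888615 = -233.96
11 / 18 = 0.61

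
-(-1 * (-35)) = -35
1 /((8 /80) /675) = 6750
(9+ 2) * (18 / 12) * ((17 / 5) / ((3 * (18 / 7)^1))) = 1309 / 180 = 7.27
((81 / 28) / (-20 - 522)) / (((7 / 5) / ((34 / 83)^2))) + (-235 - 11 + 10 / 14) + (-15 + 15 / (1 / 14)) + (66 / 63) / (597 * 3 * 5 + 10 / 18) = -185385490363261 / 3686604949300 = -50.29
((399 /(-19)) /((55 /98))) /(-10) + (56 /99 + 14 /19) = 237209 /47025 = 5.04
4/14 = 0.29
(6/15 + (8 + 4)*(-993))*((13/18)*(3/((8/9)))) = -1161771/40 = -29044.28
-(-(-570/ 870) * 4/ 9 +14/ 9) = -482/ 261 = -1.85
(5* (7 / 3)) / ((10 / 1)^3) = 7 / 600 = 0.01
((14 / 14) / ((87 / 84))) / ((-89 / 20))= -560 / 2581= -0.22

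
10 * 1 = 10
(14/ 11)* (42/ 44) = 147/ 121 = 1.21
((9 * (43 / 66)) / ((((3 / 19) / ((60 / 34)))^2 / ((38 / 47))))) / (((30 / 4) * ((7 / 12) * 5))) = 28313952 / 1045891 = 27.07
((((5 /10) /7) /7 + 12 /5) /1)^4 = 1945358247121 /57648010000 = 33.75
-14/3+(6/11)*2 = -118/33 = -3.58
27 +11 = 38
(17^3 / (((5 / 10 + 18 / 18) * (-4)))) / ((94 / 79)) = -388127 / 564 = -688.17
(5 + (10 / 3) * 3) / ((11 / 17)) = 255 / 11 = 23.18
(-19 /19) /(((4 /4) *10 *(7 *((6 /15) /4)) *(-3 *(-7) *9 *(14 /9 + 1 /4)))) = -4 /9555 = -0.00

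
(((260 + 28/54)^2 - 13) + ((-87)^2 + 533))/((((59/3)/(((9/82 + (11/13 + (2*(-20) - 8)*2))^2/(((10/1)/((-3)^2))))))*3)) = 9634270118709527/920448360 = 10466931.70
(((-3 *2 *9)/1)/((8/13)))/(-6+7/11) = 3861/236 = 16.36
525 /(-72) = -175 /24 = -7.29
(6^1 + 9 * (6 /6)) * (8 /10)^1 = 12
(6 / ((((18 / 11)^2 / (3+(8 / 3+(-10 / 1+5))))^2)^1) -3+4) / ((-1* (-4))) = 54007 / 157464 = 0.34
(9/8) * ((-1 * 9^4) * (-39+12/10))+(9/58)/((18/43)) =323647999/1160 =279006.90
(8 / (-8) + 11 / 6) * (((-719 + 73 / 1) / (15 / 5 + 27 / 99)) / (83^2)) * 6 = -17765 / 124002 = -0.14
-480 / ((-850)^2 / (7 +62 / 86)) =-7968 / 1553375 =-0.01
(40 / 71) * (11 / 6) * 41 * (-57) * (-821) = 140702980 / 71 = 1981732.11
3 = 3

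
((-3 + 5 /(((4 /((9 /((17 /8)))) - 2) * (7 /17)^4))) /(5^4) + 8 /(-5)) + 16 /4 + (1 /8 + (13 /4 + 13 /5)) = 1849065649 /228095000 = 8.11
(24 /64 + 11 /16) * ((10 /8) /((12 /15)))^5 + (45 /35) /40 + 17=15811864763 /587202560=26.93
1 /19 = 0.05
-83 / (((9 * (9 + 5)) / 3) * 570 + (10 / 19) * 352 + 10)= -0.00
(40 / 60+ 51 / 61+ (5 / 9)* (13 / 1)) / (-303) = -4790 / 166347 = -0.03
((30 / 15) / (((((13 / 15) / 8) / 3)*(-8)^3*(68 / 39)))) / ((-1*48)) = 45 / 34816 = 0.00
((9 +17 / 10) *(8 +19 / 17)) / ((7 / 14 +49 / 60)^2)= 5970600 / 106097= 56.27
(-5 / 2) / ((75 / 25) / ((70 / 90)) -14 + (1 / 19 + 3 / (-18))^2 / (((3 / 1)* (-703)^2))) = 337193858610 / 1368043653749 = 0.25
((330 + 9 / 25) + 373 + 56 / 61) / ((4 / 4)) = 1074024 / 1525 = 704.28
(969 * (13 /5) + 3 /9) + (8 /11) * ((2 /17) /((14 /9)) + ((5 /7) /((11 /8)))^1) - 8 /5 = 543972508 /215985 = 2518.57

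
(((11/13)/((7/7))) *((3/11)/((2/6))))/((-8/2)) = -9/52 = -0.17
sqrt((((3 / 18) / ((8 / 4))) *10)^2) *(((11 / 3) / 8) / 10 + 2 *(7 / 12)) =97 / 96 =1.01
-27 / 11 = -2.45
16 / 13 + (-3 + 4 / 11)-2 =-487 / 143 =-3.41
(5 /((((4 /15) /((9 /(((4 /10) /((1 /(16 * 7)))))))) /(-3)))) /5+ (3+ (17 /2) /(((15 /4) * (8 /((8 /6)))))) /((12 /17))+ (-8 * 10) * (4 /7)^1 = -5224159 /120960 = -43.19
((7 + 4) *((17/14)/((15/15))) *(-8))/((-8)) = 187/14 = 13.36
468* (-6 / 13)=-216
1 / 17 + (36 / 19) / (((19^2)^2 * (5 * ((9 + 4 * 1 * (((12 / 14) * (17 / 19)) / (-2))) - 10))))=219586601 / 3733045045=0.06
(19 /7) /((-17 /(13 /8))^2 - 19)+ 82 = 8776801 /106995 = 82.03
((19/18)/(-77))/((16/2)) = -19/11088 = -0.00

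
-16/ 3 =-5.33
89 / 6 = 14.83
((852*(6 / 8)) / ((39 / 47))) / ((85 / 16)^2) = 2562816 / 93925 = 27.29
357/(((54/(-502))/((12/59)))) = -119476/177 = -675.01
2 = 2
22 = 22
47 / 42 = 1.12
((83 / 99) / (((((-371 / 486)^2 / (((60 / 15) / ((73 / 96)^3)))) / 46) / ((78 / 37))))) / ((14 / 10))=138294290515230720 / 152548818667553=906.56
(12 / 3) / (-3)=-4 / 3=-1.33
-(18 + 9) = -27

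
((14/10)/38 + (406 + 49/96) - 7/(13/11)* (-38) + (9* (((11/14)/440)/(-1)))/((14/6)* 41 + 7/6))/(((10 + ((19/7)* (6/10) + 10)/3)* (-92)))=-304558691293/615560073856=-0.49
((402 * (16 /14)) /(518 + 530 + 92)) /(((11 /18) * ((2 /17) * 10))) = 20502 /36575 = 0.56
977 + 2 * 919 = 2815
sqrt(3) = 1.73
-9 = -9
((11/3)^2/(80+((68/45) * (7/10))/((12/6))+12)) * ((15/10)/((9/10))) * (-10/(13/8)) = -1210000/811941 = -1.49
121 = 121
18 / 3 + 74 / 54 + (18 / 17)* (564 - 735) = -79723 / 459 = -173.69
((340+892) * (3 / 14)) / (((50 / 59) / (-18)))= -140184 / 25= -5607.36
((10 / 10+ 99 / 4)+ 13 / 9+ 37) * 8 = 4622 / 9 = 513.56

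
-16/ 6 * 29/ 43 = -232/ 129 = -1.80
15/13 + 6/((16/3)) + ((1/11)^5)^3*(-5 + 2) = 990007816151508975/434433809619227704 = 2.28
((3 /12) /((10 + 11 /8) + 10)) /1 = 2 /171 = 0.01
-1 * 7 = -7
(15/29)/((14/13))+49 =20089/406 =49.48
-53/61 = -0.87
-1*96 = -96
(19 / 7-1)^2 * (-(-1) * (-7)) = -144 / 7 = -20.57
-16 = -16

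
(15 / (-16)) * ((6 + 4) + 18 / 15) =-21 / 2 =-10.50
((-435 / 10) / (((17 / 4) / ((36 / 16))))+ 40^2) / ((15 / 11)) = 589787 / 510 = 1156.45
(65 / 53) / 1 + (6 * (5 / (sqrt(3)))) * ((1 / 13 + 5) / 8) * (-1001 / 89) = 65 / 53 - 12705 * sqrt(3) / 178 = -122.40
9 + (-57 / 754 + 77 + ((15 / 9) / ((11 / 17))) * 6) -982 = -7303871 / 8294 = -880.62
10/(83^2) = 10/6889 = 0.00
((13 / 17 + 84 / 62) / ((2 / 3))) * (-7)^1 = -23457 / 1054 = -22.26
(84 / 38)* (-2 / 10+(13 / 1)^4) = 315672 / 5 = 63134.40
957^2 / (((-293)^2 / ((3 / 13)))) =2747547 / 1116037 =2.46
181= 181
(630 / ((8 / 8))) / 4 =315 / 2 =157.50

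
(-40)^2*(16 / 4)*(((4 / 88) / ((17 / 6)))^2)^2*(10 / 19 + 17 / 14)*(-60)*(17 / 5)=-1440115200 / 9566853989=-0.15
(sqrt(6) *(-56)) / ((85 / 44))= -2464 *sqrt(6) / 85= -71.01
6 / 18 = 0.33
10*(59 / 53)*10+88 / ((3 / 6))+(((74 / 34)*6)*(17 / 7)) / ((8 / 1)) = 432267 / 1484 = 291.29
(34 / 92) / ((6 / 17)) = 289 / 276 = 1.05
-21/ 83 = -0.25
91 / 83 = 1.10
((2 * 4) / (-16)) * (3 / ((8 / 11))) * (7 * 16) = -231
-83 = -83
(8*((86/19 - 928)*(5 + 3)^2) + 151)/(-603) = 2993561/3819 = 783.86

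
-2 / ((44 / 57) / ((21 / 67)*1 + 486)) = -1857231 / 1474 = -1259.99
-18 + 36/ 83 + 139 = 10079/ 83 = 121.43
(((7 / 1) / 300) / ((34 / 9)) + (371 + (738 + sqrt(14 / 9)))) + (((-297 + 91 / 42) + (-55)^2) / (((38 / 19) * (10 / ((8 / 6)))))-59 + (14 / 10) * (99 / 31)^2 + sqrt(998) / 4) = sqrt(14) / 3 + sqrt(998) / 4 + 36649314409 / 29406600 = 1255.44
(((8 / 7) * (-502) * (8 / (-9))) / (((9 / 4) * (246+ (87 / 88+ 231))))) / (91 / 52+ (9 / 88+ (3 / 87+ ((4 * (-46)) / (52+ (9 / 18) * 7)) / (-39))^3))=8103254970732230639616 / 31682629755012516013517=0.26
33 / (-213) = -11 / 71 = -0.15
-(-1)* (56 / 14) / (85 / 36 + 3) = 144 / 193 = 0.75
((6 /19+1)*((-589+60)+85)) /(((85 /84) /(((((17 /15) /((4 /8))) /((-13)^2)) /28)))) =-888 /3211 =-0.28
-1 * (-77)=77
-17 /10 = -1.70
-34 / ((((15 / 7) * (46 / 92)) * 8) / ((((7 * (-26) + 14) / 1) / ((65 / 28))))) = 93296 / 325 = 287.06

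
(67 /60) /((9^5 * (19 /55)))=737 /13463172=0.00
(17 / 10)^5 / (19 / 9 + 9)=12778713 / 10000000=1.28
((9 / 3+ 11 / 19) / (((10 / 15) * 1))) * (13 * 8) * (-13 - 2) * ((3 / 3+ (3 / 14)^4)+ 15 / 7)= -1201525065 / 45619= -26338.26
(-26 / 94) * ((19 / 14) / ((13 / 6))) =-57 / 329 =-0.17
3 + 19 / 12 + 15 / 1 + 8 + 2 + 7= 439 / 12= 36.58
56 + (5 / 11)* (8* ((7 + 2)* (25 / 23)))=23168 / 253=91.57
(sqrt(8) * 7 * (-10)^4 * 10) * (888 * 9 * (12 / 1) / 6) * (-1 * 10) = -223776000000 * sqrt(2) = -316467054133.60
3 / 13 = 0.23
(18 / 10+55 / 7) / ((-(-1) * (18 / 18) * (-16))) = -0.60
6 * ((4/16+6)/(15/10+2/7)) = 21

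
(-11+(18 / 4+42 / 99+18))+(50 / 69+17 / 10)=54454 / 3795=14.35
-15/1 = -15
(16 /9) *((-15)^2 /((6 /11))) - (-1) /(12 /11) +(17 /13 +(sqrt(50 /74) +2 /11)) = 5 *sqrt(37) /37 +420843 /572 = 736.56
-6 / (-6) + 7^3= 344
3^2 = 9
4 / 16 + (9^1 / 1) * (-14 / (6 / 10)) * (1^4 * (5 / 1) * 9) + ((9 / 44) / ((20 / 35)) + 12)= -1660981 / 176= -9437.39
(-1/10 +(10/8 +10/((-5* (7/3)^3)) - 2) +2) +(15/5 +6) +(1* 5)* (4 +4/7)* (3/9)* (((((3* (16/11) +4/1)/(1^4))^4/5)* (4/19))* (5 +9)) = 125867272740173/5724923820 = 21985.84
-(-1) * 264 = 264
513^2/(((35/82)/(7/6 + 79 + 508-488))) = 2161582443/35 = 61759498.37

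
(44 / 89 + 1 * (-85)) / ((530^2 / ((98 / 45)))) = -122843 / 187500750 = -0.00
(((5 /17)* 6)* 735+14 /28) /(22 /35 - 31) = -1544095 /36142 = -42.72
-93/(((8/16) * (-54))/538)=16678/9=1853.11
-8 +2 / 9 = -70 / 9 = -7.78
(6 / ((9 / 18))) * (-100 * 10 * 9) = -108000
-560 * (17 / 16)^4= -2923235 / 4096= -713.68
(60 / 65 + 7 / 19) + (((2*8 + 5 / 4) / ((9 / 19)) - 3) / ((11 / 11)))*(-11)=-1085689 / 2964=-366.29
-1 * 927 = -927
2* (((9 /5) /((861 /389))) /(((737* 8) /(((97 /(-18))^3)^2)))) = 324026109917381 /47961544055040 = 6.76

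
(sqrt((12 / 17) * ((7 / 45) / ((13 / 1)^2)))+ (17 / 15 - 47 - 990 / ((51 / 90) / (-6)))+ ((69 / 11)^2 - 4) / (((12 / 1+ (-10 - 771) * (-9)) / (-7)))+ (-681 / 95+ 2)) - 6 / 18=2 * sqrt(1785) / 3315+ 2870424146591 / 275183403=10430.97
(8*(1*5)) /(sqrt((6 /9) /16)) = 80*sqrt(6) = 195.96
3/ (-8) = -3/ 8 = -0.38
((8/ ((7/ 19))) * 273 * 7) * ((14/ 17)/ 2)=290472/ 17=17086.59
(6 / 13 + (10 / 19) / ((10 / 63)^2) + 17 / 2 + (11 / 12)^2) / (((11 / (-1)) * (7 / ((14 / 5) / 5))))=-5458139 / 24453000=-0.22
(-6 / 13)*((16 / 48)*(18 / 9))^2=-8 / 39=-0.21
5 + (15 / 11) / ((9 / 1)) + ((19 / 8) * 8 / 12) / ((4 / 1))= 5.55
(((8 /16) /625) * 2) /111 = 1 /69375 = 0.00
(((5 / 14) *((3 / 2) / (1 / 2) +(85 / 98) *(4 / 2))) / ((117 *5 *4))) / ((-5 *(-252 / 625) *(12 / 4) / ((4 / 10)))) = 725 / 15169518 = 0.00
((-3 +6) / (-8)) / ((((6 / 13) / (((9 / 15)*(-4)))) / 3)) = 117 / 20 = 5.85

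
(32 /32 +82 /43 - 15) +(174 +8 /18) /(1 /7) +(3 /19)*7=8898037 /7353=1210.12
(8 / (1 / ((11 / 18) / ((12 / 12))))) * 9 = 44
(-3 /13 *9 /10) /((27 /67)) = -67 /130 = -0.52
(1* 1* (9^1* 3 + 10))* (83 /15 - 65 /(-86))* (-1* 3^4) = -18848.57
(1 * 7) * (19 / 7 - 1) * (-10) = -120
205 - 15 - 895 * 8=-6970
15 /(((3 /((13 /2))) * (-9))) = -65 /18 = -3.61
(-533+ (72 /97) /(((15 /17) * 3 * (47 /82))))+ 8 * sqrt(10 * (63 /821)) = -12138583 /22795+ 24 * sqrt(57470) /821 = -525.50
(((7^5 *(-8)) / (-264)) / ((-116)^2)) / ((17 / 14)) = 0.03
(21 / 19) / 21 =1 / 19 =0.05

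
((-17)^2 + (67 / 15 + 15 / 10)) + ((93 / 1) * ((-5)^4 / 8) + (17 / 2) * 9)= 916451 / 120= 7637.09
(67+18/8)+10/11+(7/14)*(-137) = 73/44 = 1.66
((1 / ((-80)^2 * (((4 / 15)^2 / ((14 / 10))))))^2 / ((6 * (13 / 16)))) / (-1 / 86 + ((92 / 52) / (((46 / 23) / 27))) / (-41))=-0.00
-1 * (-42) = 42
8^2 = 64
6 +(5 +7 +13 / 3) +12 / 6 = 73 / 3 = 24.33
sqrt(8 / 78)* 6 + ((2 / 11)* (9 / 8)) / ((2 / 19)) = 4* sqrt(39) / 13 + 171 / 88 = 3.86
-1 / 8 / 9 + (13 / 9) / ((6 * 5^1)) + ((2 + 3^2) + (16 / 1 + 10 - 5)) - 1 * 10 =23797 / 1080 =22.03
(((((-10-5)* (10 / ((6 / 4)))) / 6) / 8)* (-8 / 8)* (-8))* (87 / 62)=-725 / 31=-23.39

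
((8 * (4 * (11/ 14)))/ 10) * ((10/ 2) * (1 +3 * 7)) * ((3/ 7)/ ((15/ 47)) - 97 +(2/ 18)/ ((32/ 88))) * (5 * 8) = -1054860.99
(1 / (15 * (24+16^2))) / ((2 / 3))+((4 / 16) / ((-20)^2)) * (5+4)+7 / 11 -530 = -65216863 / 123200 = -529.36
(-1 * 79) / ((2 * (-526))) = 79 / 1052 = 0.08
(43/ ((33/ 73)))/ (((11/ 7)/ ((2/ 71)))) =43946/ 25773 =1.71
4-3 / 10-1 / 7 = 3.56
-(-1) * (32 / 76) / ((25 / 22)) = 176 / 475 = 0.37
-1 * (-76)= 76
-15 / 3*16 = -80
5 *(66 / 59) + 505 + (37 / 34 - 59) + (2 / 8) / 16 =29059531 / 64192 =452.70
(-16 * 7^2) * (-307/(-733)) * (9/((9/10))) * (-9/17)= 21661920/12461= 1738.38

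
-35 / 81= -0.43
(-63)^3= -250047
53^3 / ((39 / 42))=160329.08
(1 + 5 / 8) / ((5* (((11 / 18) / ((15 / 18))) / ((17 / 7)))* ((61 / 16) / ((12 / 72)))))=221 / 4697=0.05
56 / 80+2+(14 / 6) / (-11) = 821 / 330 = 2.49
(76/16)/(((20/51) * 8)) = 1.51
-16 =-16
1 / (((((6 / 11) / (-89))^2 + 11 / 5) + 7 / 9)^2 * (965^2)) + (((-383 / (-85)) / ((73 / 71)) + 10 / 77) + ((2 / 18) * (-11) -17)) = -36222283890791623652259734899 / 2642049551437295611509388260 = -13.71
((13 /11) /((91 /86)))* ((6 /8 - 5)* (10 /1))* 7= -3655 /11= -332.27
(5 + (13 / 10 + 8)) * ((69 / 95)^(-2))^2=2329487875 / 45334242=51.38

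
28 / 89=0.31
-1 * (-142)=142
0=0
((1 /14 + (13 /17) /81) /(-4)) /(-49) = 1559 /3778488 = 0.00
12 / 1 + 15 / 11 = 147 / 11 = 13.36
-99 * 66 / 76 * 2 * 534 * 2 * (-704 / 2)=1228182912 / 19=64641205.89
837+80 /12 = 2531 /3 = 843.67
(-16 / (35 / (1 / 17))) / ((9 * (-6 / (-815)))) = -1304 / 3213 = -0.41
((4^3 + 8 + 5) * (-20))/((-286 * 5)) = 14/13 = 1.08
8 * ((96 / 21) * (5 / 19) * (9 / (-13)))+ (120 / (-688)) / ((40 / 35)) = -8107305 / 1189552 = -6.82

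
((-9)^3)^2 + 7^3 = 531784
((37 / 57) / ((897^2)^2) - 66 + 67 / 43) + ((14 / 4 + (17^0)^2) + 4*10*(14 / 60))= -160607853272843941 / 3173533441402662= -50.61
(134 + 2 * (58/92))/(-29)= -3111/667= -4.66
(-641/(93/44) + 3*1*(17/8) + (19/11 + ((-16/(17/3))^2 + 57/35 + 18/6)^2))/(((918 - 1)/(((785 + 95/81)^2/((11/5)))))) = -11577300974599942397440/277076349944393769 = -41783.79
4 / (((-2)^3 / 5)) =-2.50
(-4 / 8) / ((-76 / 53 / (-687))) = -36411 / 152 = -239.55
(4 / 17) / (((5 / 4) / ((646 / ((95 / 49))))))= 1568 / 25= 62.72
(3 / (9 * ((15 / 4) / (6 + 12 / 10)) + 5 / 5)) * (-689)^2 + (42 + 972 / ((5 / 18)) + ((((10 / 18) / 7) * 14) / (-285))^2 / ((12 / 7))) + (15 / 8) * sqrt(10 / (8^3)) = 15 * sqrt(5) / 128 + 7017155585399 / 27632745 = 253943.75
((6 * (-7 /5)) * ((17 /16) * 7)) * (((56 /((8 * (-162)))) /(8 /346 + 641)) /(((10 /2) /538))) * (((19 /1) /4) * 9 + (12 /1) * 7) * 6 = 45859374743 /133076400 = 344.61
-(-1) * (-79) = -79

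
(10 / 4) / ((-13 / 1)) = -0.19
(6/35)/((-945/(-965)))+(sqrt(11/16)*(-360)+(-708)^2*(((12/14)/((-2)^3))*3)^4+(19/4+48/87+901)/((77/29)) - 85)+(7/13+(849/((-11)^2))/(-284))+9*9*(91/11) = 1212034324746967/193068635760 - 90*sqrt(11) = 5979.24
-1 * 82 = -82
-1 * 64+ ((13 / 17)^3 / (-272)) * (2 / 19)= -812494485 / 12695192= -64.00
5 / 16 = 0.31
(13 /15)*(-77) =-1001 /15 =-66.73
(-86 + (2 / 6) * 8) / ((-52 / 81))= 3375 / 26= 129.81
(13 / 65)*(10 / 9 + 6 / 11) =164 / 495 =0.33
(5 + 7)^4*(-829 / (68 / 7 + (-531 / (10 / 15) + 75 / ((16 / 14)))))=962648064 / 40385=23836.77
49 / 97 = 0.51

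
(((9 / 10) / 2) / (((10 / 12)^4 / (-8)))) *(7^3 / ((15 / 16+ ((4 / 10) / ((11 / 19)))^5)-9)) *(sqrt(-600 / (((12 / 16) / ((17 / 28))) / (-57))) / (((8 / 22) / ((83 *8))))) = 53784578354411520 *sqrt(13566) / 63655921687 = 98411276.23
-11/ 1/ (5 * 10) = -11/ 50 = -0.22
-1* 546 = -546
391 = 391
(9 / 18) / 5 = 1 / 10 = 0.10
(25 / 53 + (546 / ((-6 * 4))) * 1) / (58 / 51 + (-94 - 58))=240873 / 1631128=0.15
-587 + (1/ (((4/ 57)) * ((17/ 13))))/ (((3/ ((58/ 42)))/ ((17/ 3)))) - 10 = -568.58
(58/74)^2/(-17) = -841/23273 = -0.04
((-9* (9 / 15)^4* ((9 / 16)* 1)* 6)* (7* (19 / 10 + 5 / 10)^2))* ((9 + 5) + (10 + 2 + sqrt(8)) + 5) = -76881798 / 15625 - 4960116* sqrt(2) / 15625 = -5369.37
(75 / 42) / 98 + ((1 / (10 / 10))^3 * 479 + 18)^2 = 338896373 / 1372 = 247009.02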